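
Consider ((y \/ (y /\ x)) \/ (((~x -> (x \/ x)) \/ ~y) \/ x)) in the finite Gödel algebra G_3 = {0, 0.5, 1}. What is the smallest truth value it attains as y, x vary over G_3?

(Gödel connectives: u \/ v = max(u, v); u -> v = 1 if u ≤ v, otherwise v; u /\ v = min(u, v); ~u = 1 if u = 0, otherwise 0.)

0.50

The minimum is attained at y = 0.5, x = 0:
  (y /\ x) = min(0.5, 0) = 0
  (y \/ (y /\ x)) = max(0.5, 0) = 0.5
  ~x: Gödel ¬ of 0 = 1 (operand is 0)
  (x \/ x) = max(0, 0) = 0
  (~x -> (x \/ x)): 1 > 0, so result = 0
  ~y: Gödel ¬ of 0.5 = 0 (operand ≠ 0)
  ((~x -> (x \/ x)) \/ ~y) = max(0, 0) = 0
  (((~x -> (x \/ x)) \/ ~y) \/ x) = max(0, 0) = 0
  ((y \/ (y /\ x)) \/ (((~x -> (x \/ x)) \/ ~y) \/ x)) = max(0.5, 0) = 0.5
Checking all 9 assignments confirms none give a value below 0.50.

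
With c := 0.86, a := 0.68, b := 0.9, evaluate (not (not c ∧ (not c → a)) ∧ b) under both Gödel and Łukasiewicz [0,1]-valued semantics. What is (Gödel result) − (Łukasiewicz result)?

Gödel evaluation:
  not c: Gödel ¬ of 0.86 = 0 (operand ≠ 0)
  not c: Gödel ¬ of 0.86 = 0 (operand ≠ 0)
  (not c → a): 0 ≤ 0.68, so result = 1
  (not c ∧ (not c → a)) = min(0, 1) = 0
  not (not c ∧ (not c → a)): Gödel ¬ of 0 = 1 (operand is 0)
  (not (not c ∧ (not c → a)) ∧ b) = min(1, 0.9) = 0.9
  Gödel value = 0.9
Łukasiewicz evaluation:
  not c: Łukasiewicz ¬ gives 1 − 0.86 = 0.14
  not c: Łukasiewicz ¬ gives 1 − 0.86 = 0.14
  (not c → a): min(1, 1 − 0.14 + 0.68) = 1
  (not c ∧ (not c → a)) = min(0.14, 1) = 0.14
  not (not c ∧ (not c → a)): Łukasiewicz ¬ gives 1 − 0.14 = 0.86
  (not (not c ∧ (not c → a)) ∧ b) = min(0.86, 0.9) = 0.86
  Łukasiewicz value = 0.86
Difference: 0.9 − 0.86 = 0.04

0.04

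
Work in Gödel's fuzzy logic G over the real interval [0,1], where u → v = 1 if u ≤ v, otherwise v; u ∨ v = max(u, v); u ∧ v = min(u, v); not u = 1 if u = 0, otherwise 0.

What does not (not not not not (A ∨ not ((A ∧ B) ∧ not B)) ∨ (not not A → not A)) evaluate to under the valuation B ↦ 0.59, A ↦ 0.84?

(A ∧ B) = min(0.84, 0.59) = 0.59
not B: Gödel ¬ of 0.59 = 0 (operand ≠ 0)
((A ∧ B) ∧ not B) = min(0.59, 0) = 0
not ((A ∧ B) ∧ not B): Gödel ¬ of 0 = 1 (operand is 0)
(A ∨ not ((A ∧ B) ∧ not B)) = max(0.84, 1) = 1
not (A ∨ not ((A ∧ B) ∧ not B)): Gödel ¬ of 1 = 0 (operand ≠ 0)
not not (A ∨ not ((A ∧ B) ∧ not B)): Gödel ¬ of 0 = 1 (operand is 0)
not not not (A ∨ not ((A ∧ B) ∧ not B)): Gödel ¬ of 1 = 0 (operand ≠ 0)
not not not not (A ∨ not ((A ∧ B) ∧ not B)): Gödel ¬ of 0 = 1 (operand is 0)
not A: Gödel ¬ of 0.84 = 0 (operand ≠ 0)
not not A: Gödel ¬ of 0 = 1 (operand is 0)
not A: Gödel ¬ of 0.84 = 0 (operand ≠ 0)
(not not A → not A): 1 > 0, so result = 0
(not not not not (A ∨ not ((A ∧ B) ∧ not B)) ∨ (not not A → not A)) = max(1, 0) = 1
not (not not not not (A ∨ not ((A ∧ B) ∧ not B)) ∨ (not not A → not A)): Gödel ¬ of 1 = 0 (operand ≠ 0)

0.00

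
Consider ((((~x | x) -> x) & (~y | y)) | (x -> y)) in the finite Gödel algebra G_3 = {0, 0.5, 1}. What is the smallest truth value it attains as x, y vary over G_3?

0.50

The minimum is attained at x = 1, y = 0.5:
  ~x: Gödel ¬ of 1 = 0 (operand ≠ 0)
  (~x | x) = max(0, 1) = 1
  ((~x | x) -> x): 1 ≤ 1, so result = 1
  ~y: Gödel ¬ of 0.5 = 0 (operand ≠ 0)
  (~y | y) = max(0, 0.5) = 0.5
  (((~x | x) -> x) & (~y | y)) = min(1, 0.5) = 0.5
  (x -> y): 1 > 0.5, so result = 0.5
  ((((~x | x) -> x) & (~y | y)) | (x -> y)) = max(0.5, 0.5) = 0.5
Checking all 9 assignments confirms none give a value below 0.50.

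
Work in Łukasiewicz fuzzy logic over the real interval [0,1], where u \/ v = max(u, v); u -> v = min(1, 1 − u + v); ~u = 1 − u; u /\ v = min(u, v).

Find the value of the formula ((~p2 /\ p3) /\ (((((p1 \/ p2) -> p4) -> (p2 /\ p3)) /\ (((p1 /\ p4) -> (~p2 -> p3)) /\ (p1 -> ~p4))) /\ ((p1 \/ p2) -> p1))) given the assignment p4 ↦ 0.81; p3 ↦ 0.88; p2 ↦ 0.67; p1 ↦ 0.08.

~p2: Łukasiewicz ¬ gives 1 − 0.67 = 0.33
(~p2 /\ p3) = min(0.33, 0.88) = 0.33
(p1 \/ p2) = max(0.08, 0.67) = 0.67
((p1 \/ p2) -> p4): min(1, 1 − 0.67 + 0.81) = 1
(p2 /\ p3) = min(0.67, 0.88) = 0.67
(((p1 \/ p2) -> p4) -> (p2 /\ p3)): min(1, 1 − 1 + 0.67) = 0.67
(p1 /\ p4) = min(0.08, 0.81) = 0.08
~p2: Łukasiewicz ¬ gives 1 − 0.67 = 0.33
(~p2 -> p3): min(1, 1 − 0.33 + 0.88) = 1
((p1 /\ p4) -> (~p2 -> p3)): min(1, 1 − 0.08 + 1) = 1
~p4: Łukasiewicz ¬ gives 1 − 0.81 = 0.19
(p1 -> ~p4): min(1, 1 − 0.08 + 0.19) = 1
(((p1 /\ p4) -> (~p2 -> p3)) /\ (p1 -> ~p4)) = min(1, 1) = 1
((((p1 \/ p2) -> p4) -> (p2 /\ p3)) /\ (((p1 /\ p4) -> (~p2 -> p3)) /\ (p1 -> ~p4))) = min(0.67, 1) = 0.67
(p1 \/ p2) = max(0.08, 0.67) = 0.67
((p1 \/ p2) -> p1): min(1, 1 − 0.67 + 0.08) = 0.41
(((((p1 \/ p2) -> p4) -> (p2 /\ p3)) /\ (((p1 /\ p4) -> (~p2 -> p3)) /\ (p1 -> ~p4))) /\ ((p1 \/ p2) -> p1)) = min(0.67, 0.41) = 0.41
((~p2 /\ p3) /\ (((((p1 \/ p2) -> p4) -> (p2 /\ p3)) /\ (((p1 /\ p4) -> (~p2 -> p3)) /\ (p1 -> ~p4))) /\ ((p1 \/ p2) -> p1))) = min(0.33, 0.41) = 0.33

0.33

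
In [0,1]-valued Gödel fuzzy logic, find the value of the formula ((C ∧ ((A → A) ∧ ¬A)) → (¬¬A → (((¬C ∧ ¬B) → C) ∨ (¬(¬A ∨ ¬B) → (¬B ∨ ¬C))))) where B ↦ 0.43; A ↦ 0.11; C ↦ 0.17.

(A → A): 0.11 ≤ 0.11, so result = 1
¬A: Gödel ¬ of 0.11 = 0 (operand ≠ 0)
((A → A) ∧ ¬A) = min(1, 0) = 0
(C ∧ ((A → A) ∧ ¬A)) = min(0.17, 0) = 0
¬A: Gödel ¬ of 0.11 = 0 (operand ≠ 0)
¬¬A: Gödel ¬ of 0 = 1 (operand is 0)
¬C: Gödel ¬ of 0.17 = 0 (operand ≠ 0)
¬B: Gödel ¬ of 0.43 = 0 (operand ≠ 0)
(¬C ∧ ¬B) = min(0, 0) = 0
((¬C ∧ ¬B) → C): 0 ≤ 0.17, so result = 1
¬A: Gödel ¬ of 0.11 = 0 (operand ≠ 0)
¬B: Gödel ¬ of 0.43 = 0 (operand ≠ 0)
(¬A ∨ ¬B) = max(0, 0) = 0
¬(¬A ∨ ¬B): Gödel ¬ of 0 = 1 (operand is 0)
¬B: Gödel ¬ of 0.43 = 0 (operand ≠ 0)
¬C: Gödel ¬ of 0.17 = 0 (operand ≠ 0)
(¬B ∨ ¬C) = max(0, 0) = 0
(¬(¬A ∨ ¬B) → (¬B ∨ ¬C)): 1 > 0, so result = 0
(((¬C ∧ ¬B) → C) ∨ (¬(¬A ∨ ¬B) → (¬B ∨ ¬C))) = max(1, 0) = 1
(¬¬A → (((¬C ∧ ¬B) → C) ∨ (¬(¬A ∨ ¬B) → (¬B ∨ ¬C)))): 1 ≤ 1, so result = 1
((C ∧ ((A → A) ∧ ¬A)) → (¬¬A → (((¬C ∧ ¬B) → C) ∨ (¬(¬A ∨ ¬B) → (¬B ∨ ¬C))))): 0 ≤ 1, so result = 1

1.00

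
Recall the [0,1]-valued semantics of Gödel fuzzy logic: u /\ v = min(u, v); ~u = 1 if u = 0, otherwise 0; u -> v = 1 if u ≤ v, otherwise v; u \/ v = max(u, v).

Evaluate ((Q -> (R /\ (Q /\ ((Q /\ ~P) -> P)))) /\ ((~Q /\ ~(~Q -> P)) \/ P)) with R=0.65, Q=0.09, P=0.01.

~P: Gödel ¬ of 0.01 = 0 (operand ≠ 0)
(Q /\ ~P) = min(0.09, 0) = 0
((Q /\ ~P) -> P): 0 ≤ 0.01, so result = 1
(Q /\ ((Q /\ ~P) -> P)) = min(0.09, 1) = 0.09
(R /\ (Q /\ ((Q /\ ~P) -> P))) = min(0.65, 0.09) = 0.09
(Q -> (R /\ (Q /\ ((Q /\ ~P) -> P)))): 0.09 ≤ 0.09, so result = 1
~Q: Gödel ¬ of 0.09 = 0 (operand ≠ 0)
~Q: Gödel ¬ of 0.09 = 0 (operand ≠ 0)
(~Q -> P): 0 ≤ 0.01, so result = 1
~(~Q -> P): Gödel ¬ of 1 = 0 (operand ≠ 0)
(~Q /\ ~(~Q -> P)) = min(0, 0) = 0
((~Q /\ ~(~Q -> P)) \/ P) = max(0, 0.01) = 0.01
((Q -> (R /\ (Q /\ ((Q /\ ~P) -> P)))) /\ ((~Q /\ ~(~Q -> P)) \/ P)) = min(1, 0.01) = 0.01

0.01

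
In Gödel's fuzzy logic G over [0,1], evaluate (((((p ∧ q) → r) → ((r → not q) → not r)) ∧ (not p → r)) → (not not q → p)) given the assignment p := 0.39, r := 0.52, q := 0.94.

0.39

(p ∧ q) = min(0.39, 0.94) = 0.39
((p ∧ q) → r): 0.39 ≤ 0.52, so result = 1
not q: Gödel ¬ of 0.94 = 0 (operand ≠ 0)
(r → not q): 0.52 > 0, so result = 0
not r: Gödel ¬ of 0.52 = 0 (operand ≠ 0)
((r → not q) → not r): 0 ≤ 0, so result = 1
(((p ∧ q) → r) → ((r → not q) → not r)): 1 ≤ 1, so result = 1
not p: Gödel ¬ of 0.39 = 0 (operand ≠ 0)
(not p → r): 0 ≤ 0.52, so result = 1
((((p ∧ q) → r) → ((r → not q) → not r)) ∧ (not p → r)) = min(1, 1) = 1
not q: Gödel ¬ of 0.94 = 0 (operand ≠ 0)
not not q: Gödel ¬ of 0 = 1 (operand is 0)
(not not q → p): 1 > 0.39, so result = 0.39
(((((p ∧ q) → r) → ((r → not q) → not r)) ∧ (not p → r)) → (not not q → p)): 1 > 0.39, so result = 0.39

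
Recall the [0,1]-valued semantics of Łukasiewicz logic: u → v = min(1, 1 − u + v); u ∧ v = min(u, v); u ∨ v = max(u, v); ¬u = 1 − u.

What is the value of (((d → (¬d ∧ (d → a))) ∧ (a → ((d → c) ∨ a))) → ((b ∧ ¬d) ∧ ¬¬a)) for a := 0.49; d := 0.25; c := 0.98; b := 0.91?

¬d: Łukasiewicz ¬ gives 1 − 0.25 = 0.75
(d → a): min(1, 1 − 0.25 + 0.49) = 1
(¬d ∧ (d → a)) = min(0.75, 1) = 0.75
(d → (¬d ∧ (d → a))): min(1, 1 − 0.25 + 0.75) = 1
(d → c): min(1, 1 − 0.25 + 0.98) = 1
((d → c) ∨ a) = max(1, 0.49) = 1
(a → ((d → c) ∨ a)): min(1, 1 − 0.49 + 1) = 1
((d → (¬d ∧ (d → a))) ∧ (a → ((d → c) ∨ a))) = min(1, 1) = 1
¬d: Łukasiewicz ¬ gives 1 − 0.25 = 0.75
(b ∧ ¬d) = min(0.91, 0.75) = 0.75
¬a: Łukasiewicz ¬ gives 1 − 0.49 = 0.51
¬¬a: Łukasiewicz ¬ gives 1 − 0.51 = 0.49
((b ∧ ¬d) ∧ ¬¬a) = min(0.75, 0.49) = 0.49
(((d → (¬d ∧ (d → a))) ∧ (a → ((d → c) ∨ a))) → ((b ∧ ¬d) ∧ ¬¬a)): min(1, 1 − 1 + 0.49) = 0.49

0.49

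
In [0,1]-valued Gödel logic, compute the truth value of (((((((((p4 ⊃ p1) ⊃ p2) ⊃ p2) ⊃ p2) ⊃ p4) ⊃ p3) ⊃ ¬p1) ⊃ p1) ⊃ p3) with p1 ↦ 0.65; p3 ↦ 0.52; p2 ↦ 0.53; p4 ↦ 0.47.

(p4 ⊃ p1): 0.47 ≤ 0.65, so result = 1
((p4 ⊃ p1) ⊃ p2): 1 > 0.53, so result = 0.53
(((p4 ⊃ p1) ⊃ p2) ⊃ p2): 0.53 ≤ 0.53, so result = 1
((((p4 ⊃ p1) ⊃ p2) ⊃ p2) ⊃ p2): 1 > 0.53, so result = 0.53
(((((p4 ⊃ p1) ⊃ p2) ⊃ p2) ⊃ p2) ⊃ p4): 0.53 > 0.47, so result = 0.47
((((((p4 ⊃ p1) ⊃ p2) ⊃ p2) ⊃ p2) ⊃ p4) ⊃ p3): 0.47 ≤ 0.52, so result = 1
¬p1: Gödel ¬ of 0.65 = 0 (operand ≠ 0)
(((((((p4 ⊃ p1) ⊃ p2) ⊃ p2) ⊃ p2) ⊃ p4) ⊃ p3) ⊃ ¬p1): 1 > 0, so result = 0
((((((((p4 ⊃ p1) ⊃ p2) ⊃ p2) ⊃ p2) ⊃ p4) ⊃ p3) ⊃ ¬p1) ⊃ p1): 0 ≤ 0.65, so result = 1
(((((((((p4 ⊃ p1) ⊃ p2) ⊃ p2) ⊃ p2) ⊃ p4) ⊃ p3) ⊃ ¬p1) ⊃ p1) ⊃ p3): 1 > 0.52, so result = 0.52

0.52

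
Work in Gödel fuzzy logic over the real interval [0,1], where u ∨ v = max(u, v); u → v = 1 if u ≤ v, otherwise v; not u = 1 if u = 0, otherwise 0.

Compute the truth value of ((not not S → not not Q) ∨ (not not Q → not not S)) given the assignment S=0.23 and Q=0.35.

not S: Gödel ¬ of 0.23 = 0 (operand ≠ 0)
not not S: Gödel ¬ of 0 = 1 (operand is 0)
not Q: Gödel ¬ of 0.35 = 0 (operand ≠ 0)
not not Q: Gödel ¬ of 0 = 1 (operand is 0)
(not not S → not not Q): 1 ≤ 1, so result = 1
not Q: Gödel ¬ of 0.35 = 0 (operand ≠ 0)
not not Q: Gödel ¬ of 0 = 1 (operand is 0)
not S: Gödel ¬ of 0.23 = 0 (operand ≠ 0)
not not S: Gödel ¬ of 0 = 1 (operand is 0)
(not not Q → not not S): 1 ≤ 1, so result = 1
((not not S → not not Q) ∨ (not not Q → not not S)) = max(1, 1) = 1

1.00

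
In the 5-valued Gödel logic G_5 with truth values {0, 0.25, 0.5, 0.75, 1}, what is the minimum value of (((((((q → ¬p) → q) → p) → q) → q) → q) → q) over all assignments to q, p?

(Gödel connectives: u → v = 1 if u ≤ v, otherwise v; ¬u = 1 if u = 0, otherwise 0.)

The minimum is attained at q = 0.25, p = 0:
  ¬p: Gödel ¬ of 0 = 1 (operand is 0)
  (q → ¬p): 0.25 ≤ 1, so result = 1
  ((q → ¬p) → q): 1 > 0.25, so result = 0.25
  (((q → ¬p) → q) → p): 0.25 > 0, so result = 0
  ((((q → ¬p) → q) → p) → q): 0 ≤ 0.25, so result = 1
  (((((q → ¬p) → q) → p) → q) → q): 1 > 0.25, so result = 0.25
  ((((((q → ¬p) → q) → p) → q) → q) → q): 0.25 ≤ 0.25, so result = 1
  (((((((q → ¬p) → q) → p) → q) → q) → q) → q): 1 > 0.25, so result = 0.25
Checking all 25 assignments confirms none give a value below 0.25.

0.25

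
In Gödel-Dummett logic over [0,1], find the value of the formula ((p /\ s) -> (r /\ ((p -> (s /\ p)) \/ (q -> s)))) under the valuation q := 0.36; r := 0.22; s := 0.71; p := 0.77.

(p /\ s) = min(0.77, 0.71) = 0.71
(s /\ p) = min(0.71, 0.77) = 0.71
(p -> (s /\ p)): 0.77 > 0.71, so result = 0.71
(q -> s): 0.36 ≤ 0.71, so result = 1
((p -> (s /\ p)) \/ (q -> s)) = max(0.71, 1) = 1
(r /\ ((p -> (s /\ p)) \/ (q -> s))) = min(0.22, 1) = 0.22
((p /\ s) -> (r /\ ((p -> (s /\ p)) \/ (q -> s)))): 0.71 > 0.22, so result = 0.22

0.22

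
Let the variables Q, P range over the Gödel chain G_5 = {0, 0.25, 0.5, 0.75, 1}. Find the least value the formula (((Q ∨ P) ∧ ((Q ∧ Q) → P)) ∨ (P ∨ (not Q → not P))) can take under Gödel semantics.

0.25

The minimum is attained at Q = 0, P = 0.25:
  (Q ∨ P) = max(0, 0.25) = 0.25
  (Q ∧ Q) = min(0, 0) = 0
  ((Q ∧ Q) → P): 0 ≤ 0.25, so result = 1
  ((Q ∨ P) ∧ ((Q ∧ Q) → P)) = min(0.25, 1) = 0.25
  not Q: Gödel ¬ of 0 = 1 (operand is 0)
  not P: Gödel ¬ of 0.25 = 0 (operand ≠ 0)
  (not Q → not P): 1 > 0, so result = 0
  (P ∨ (not Q → not P)) = max(0.25, 0) = 0.25
  (((Q ∨ P) ∧ ((Q ∧ Q) → P)) ∨ (P ∨ (not Q → not P))) = max(0.25, 0.25) = 0.25
Checking all 25 assignments confirms none give a value below 0.25.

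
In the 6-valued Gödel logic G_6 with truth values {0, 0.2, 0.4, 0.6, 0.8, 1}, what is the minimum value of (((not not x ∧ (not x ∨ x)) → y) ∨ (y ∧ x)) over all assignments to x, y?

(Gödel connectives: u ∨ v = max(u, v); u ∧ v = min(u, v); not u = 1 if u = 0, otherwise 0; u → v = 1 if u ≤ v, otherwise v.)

The minimum is attained at x = 0.2, y = 0:
  not x: Gödel ¬ of 0.2 = 0 (operand ≠ 0)
  not not x: Gödel ¬ of 0 = 1 (operand is 0)
  not x: Gödel ¬ of 0.2 = 0 (operand ≠ 0)
  (not x ∨ x) = max(0, 0.2) = 0.2
  (not not x ∧ (not x ∨ x)) = min(1, 0.2) = 0.2
  ((not not x ∧ (not x ∨ x)) → y): 0.2 > 0, so result = 0
  (y ∧ x) = min(0, 0.2) = 0
  (((not not x ∧ (not x ∨ x)) → y) ∨ (y ∧ x)) = max(0, 0) = 0
Checking all 36 assignments confirms none give a value below 0.00.

0.00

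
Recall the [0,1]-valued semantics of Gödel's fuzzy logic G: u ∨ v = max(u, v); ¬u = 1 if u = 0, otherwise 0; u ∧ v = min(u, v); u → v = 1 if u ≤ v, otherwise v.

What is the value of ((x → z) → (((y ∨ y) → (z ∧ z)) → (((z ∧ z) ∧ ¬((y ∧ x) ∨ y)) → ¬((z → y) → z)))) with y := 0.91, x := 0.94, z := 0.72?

(x → z): 0.94 > 0.72, so result = 0.72
(y ∨ y) = max(0.91, 0.91) = 0.91
(z ∧ z) = min(0.72, 0.72) = 0.72
((y ∨ y) → (z ∧ z)): 0.91 > 0.72, so result = 0.72
(z ∧ z) = min(0.72, 0.72) = 0.72
(y ∧ x) = min(0.91, 0.94) = 0.91
((y ∧ x) ∨ y) = max(0.91, 0.91) = 0.91
¬((y ∧ x) ∨ y): Gödel ¬ of 0.91 = 0 (operand ≠ 0)
((z ∧ z) ∧ ¬((y ∧ x) ∨ y)) = min(0.72, 0) = 0
(z → y): 0.72 ≤ 0.91, so result = 1
((z → y) → z): 1 > 0.72, so result = 0.72
¬((z → y) → z): Gödel ¬ of 0.72 = 0 (operand ≠ 0)
(((z ∧ z) ∧ ¬((y ∧ x) ∨ y)) → ¬((z → y) → z)): 0 ≤ 0, so result = 1
(((y ∨ y) → (z ∧ z)) → (((z ∧ z) ∧ ¬((y ∧ x) ∨ y)) → ¬((z → y) → z))): 0.72 ≤ 1, so result = 1
((x → z) → (((y ∨ y) → (z ∧ z)) → (((z ∧ z) ∧ ¬((y ∧ x) ∨ y)) → ¬((z → y) → z)))): 0.72 ≤ 1, so result = 1

1.00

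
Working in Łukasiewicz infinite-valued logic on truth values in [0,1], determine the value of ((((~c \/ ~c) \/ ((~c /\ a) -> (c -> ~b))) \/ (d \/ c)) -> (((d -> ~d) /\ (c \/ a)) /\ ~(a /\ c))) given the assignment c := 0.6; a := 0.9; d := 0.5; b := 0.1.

0.40

~c: Łukasiewicz ¬ gives 1 − 0.6 = 0.4
~c: Łukasiewicz ¬ gives 1 − 0.6 = 0.4
(~c \/ ~c) = max(0.4, 0.4) = 0.4
~c: Łukasiewicz ¬ gives 1 − 0.6 = 0.4
(~c /\ a) = min(0.4, 0.9) = 0.4
~b: Łukasiewicz ¬ gives 1 − 0.1 = 0.9
(c -> ~b): min(1, 1 − 0.6 + 0.9) = 1
((~c /\ a) -> (c -> ~b)): min(1, 1 − 0.4 + 1) = 1
((~c \/ ~c) \/ ((~c /\ a) -> (c -> ~b))) = max(0.4, 1) = 1
(d \/ c) = max(0.5, 0.6) = 0.6
(((~c \/ ~c) \/ ((~c /\ a) -> (c -> ~b))) \/ (d \/ c)) = max(1, 0.6) = 1
~d: Łukasiewicz ¬ gives 1 − 0.5 = 0.5
(d -> ~d): min(1, 1 − 0.5 + 0.5) = 1
(c \/ a) = max(0.6, 0.9) = 0.9
((d -> ~d) /\ (c \/ a)) = min(1, 0.9) = 0.9
(a /\ c) = min(0.9, 0.6) = 0.6
~(a /\ c): Łukasiewicz ¬ gives 1 − 0.6 = 0.4
(((d -> ~d) /\ (c \/ a)) /\ ~(a /\ c)) = min(0.9, 0.4) = 0.4
((((~c \/ ~c) \/ ((~c /\ a) -> (c -> ~b))) \/ (d \/ c)) -> (((d -> ~d) /\ (c \/ a)) /\ ~(a /\ c))): min(1, 1 − 1 + 0.4) = 0.4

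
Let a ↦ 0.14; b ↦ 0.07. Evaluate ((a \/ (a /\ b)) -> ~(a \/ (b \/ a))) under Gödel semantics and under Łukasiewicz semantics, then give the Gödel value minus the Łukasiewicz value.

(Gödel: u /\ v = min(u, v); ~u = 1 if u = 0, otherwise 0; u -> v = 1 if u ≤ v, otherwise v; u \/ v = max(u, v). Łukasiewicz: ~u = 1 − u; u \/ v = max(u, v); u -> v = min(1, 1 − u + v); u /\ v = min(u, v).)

-1.00

Gödel evaluation:
  (a /\ b) = min(0.14, 0.07) = 0.07
  (a \/ (a /\ b)) = max(0.14, 0.07) = 0.14
  (b \/ a) = max(0.07, 0.14) = 0.14
  (a \/ (b \/ a)) = max(0.14, 0.14) = 0.14
  ~(a \/ (b \/ a)): Gödel ¬ of 0.14 = 0 (operand ≠ 0)
  ((a \/ (a /\ b)) -> ~(a \/ (b \/ a))): 0.14 > 0, so result = 0
  Gödel value = 0
Łukasiewicz evaluation:
  (a /\ b) = min(0.14, 0.07) = 0.07
  (a \/ (a /\ b)) = max(0.14, 0.07) = 0.14
  (b \/ a) = max(0.07, 0.14) = 0.14
  (a \/ (b \/ a)) = max(0.14, 0.14) = 0.14
  ~(a \/ (b \/ a)): Łukasiewicz ¬ gives 1 − 0.14 = 0.86
  ((a \/ (a /\ b)) -> ~(a \/ (b \/ a))): min(1, 1 − 0.14 + 0.86) = 1
  Łukasiewicz value = 1
Difference: 0 − 1 = -1.00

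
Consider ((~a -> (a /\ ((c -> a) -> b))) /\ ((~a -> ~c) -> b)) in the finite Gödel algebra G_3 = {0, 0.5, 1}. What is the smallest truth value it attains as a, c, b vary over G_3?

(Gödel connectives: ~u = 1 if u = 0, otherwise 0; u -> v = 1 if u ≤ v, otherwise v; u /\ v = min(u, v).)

The minimum is attained at a = 0, c = 0, b = 0:
  ~a: Gödel ¬ of 0 = 1 (operand is 0)
  (c -> a): 0 ≤ 0, so result = 1
  ((c -> a) -> b): 1 > 0, so result = 0
  (a /\ ((c -> a) -> b)) = min(0, 0) = 0
  (~a -> (a /\ ((c -> a) -> b))): 1 > 0, so result = 0
  ~a: Gödel ¬ of 0 = 1 (operand is 0)
  ~c: Gödel ¬ of 0 = 1 (operand is 0)
  (~a -> ~c): 1 ≤ 1, so result = 1
  ((~a -> ~c) -> b): 1 > 0, so result = 0
  ((~a -> (a /\ ((c -> a) -> b))) /\ ((~a -> ~c) -> b)) = min(0, 0) = 0
Checking all 27 assignments confirms none give a value below 0.00.

0.00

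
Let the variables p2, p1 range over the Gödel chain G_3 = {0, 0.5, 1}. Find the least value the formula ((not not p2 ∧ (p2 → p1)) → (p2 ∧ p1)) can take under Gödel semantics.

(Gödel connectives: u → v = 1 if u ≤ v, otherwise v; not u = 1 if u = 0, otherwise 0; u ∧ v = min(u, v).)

The minimum is attained at p2 = 0.5, p1 = 0.5:
  not p2: Gödel ¬ of 0.5 = 0 (operand ≠ 0)
  not not p2: Gödel ¬ of 0 = 1 (operand is 0)
  (p2 → p1): 0.5 ≤ 0.5, so result = 1
  (not not p2 ∧ (p2 → p1)) = min(1, 1) = 1
  (p2 ∧ p1) = min(0.5, 0.5) = 0.5
  ((not not p2 ∧ (p2 → p1)) → (p2 ∧ p1)): 1 > 0.5, so result = 0.5
Checking all 9 assignments confirms none give a value below 0.50.

0.50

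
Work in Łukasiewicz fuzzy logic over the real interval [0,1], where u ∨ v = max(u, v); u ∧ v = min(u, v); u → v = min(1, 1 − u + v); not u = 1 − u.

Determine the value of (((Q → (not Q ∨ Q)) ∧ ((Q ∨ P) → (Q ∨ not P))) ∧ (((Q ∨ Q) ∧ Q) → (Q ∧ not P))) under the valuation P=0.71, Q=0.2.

not Q: Łukasiewicz ¬ gives 1 − 0.2 = 0.8
(not Q ∨ Q) = max(0.8, 0.2) = 0.8
(Q → (not Q ∨ Q)): min(1, 1 − 0.2 + 0.8) = 1
(Q ∨ P) = max(0.2, 0.71) = 0.71
not P: Łukasiewicz ¬ gives 1 − 0.71 = 0.29
(Q ∨ not P) = max(0.2, 0.29) = 0.29
((Q ∨ P) → (Q ∨ not P)): min(1, 1 − 0.71 + 0.29) = 0.58
((Q → (not Q ∨ Q)) ∧ ((Q ∨ P) → (Q ∨ not P))) = min(1, 0.58) = 0.58
(Q ∨ Q) = max(0.2, 0.2) = 0.2
((Q ∨ Q) ∧ Q) = min(0.2, 0.2) = 0.2
not P: Łukasiewicz ¬ gives 1 − 0.71 = 0.29
(Q ∧ not P) = min(0.2, 0.29) = 0.2
(((Q ∨ Q) ∧ Q) → (Q ∧ not P)): min(1, 1 − 0.2 + 0.2) = 1
(((Q → (not Q ∨ Q)) ∧ ((Q ∨ P) → (Q ∨ not P))) ∧ (((Q ∨ Q) ∧ Q) → (Q ∧ not P))) = min(0.58, 1) = 0.58

0.58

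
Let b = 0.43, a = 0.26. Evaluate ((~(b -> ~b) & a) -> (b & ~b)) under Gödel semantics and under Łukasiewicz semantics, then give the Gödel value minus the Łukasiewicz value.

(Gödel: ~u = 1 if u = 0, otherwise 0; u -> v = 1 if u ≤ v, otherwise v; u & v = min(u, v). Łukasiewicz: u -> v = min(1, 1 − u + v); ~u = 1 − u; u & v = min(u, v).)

-1.00

Gödel evaluation:
  ~b: Gödel ¬ of 0.43 = 0 (operand ≠ 0)
  (b -> ~b): 0.43 > 0, so result = 0
  ~(b -> ~b): Gödel ¬ of 0 = 1 (operand is 0)
  (~(b -> ~b) & a) = min(1, 0.26) = 0.26
  ~b: Gödel ¬ of 0.43 = 0 (operand ≠ 0)
  (b & ~b) = min(0.43, 0) = 0
  ((~(b -> ~b) & a) -> (b & ~b)): 0.26 > 0, so result = 0
  Gödel value = 0
Łukasiewicz evaluation:
  ~b: Łukasiewicz ¬ gives 1 − 0.43 = 0.57
  (b -> ~b): min(1, 1 − 0.43 + 0.57) = 1
  ~(b -> ~b): Łukasiewicz ¬ gives 1 − 1 = 0
  (~(b -> ~b) & a) = min(0, 0.26) = 0
  ~b: Łukasiewicz ¬ gives 1 − 0.43 = 0.57
  (b & ~b) = min(0.43, 0.57) = 0.43
  ((~(b -> ~b) & a) -> (b & ~b)): min(1, 1 − 0 + 0.43) = 1
  Łukasiewicz value = 1
Difference: 0 − 1 = -1.00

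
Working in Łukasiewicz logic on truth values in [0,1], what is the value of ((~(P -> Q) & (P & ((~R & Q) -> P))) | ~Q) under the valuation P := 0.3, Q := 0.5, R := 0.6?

0.50

(P -> Q): min(1, 1 − 0.3 + 0.5) = 1
~(P -> Q): Łukasiewicz ¬ gives 1 − 1 = 0
~R: Łukasiewicz ¬ gives 1 − 0.6 = 0.4
(~R & Q) = min(0.4, 0.5) = 0.4
((~R & Q) -> P): min(1, 1 − 0.4 + 0.3) = 0.9
(P & ((~R & Q) -> P)) = min(0.3, 0.9) = 0.3
(~(P -> Q) & (P & ((~R & Q) -> P))) = min(0, 0.3) = 0
~Q: Łukasiewicz ¬ gives 1 − 0.5 = 0.5
((~(P -> Q) & (P & ((~R & Q) -> P))) | ~Q) = max(0, 0.5) = 0.5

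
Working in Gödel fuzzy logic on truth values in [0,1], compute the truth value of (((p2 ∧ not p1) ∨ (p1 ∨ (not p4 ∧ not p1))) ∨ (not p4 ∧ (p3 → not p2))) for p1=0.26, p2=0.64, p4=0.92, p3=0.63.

not p1: Gödel ¬ of 0.26 = 0 (operand ≠ 0)
(p2 ∧ not p1) = min(0.64, 0) = 0
not p4: Gödel ¬ of 0.92 = 0 (operand ≠ 0)
not p1: Gödel ¬ of 0.26 = 0 (operand ≠ 0)
(not p4 ∧ not p1) = min(0, 0) = 0
(p1 ∨ (not p4 ∧ not p1)) = max(0.26, 0) = 0.26
((p2 ∧ not p1) ∨ (p1 ∨ (not p4 ∧ not p1))) = max(0, 0.26) = 0.26
not p4: Gödel ¬ of 0.92 = 0 (operand ≠ 0)
not p2: Gödel ¬ of 0.64 = 0 (operand ≠ 0)
(p3 → not p2): 0.63 > 0, so result = 0
(not p4 ∧ (p3 → not p2)) = min(0, 0) = 0
(((p2 ∧ not p1) ∨ (p1 ∨ (not p4 ∧ not p1))) ∨ (not p4 ∧ (p3 → not p2))) = max(0.26, 0) = 0.26

0.26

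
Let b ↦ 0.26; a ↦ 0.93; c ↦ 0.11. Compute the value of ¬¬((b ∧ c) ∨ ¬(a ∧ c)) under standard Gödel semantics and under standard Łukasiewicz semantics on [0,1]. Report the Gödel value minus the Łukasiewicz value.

0.11

Gödel evaluation:
  (b ∧ c) = min(0.26, 0.11) = 0.11
  (a ∧ c) = min(0.93, 0.11) = 0.11
  ¬(a ∧ c): Gödel ¬ of 0.11 = 0 (operand ≠ 0)
  ((b ∧ c) ∨ ¬(a ∧ c)) = max(0.11, 0) = 0.11
  ¬((b ∧ c) ∨ ¬(a ∧ c)): Gödel ¬ of 0.11 = 0 (operand ≠ 0)
  ¬¬((b ∧ c) ∨ ¬(a ∧ c)): Gödel ¬ of 0 = 1 (operand is 0)
  Gödel value = 1
Łukasiewicz evaluation:
  (b ∧ c) = min(0.26, 0.11) = 0.11
  (a ∧ c) = min(0.93, 0.11) = 0.11
  ¬(a ∧ c): Łukasiewicz ¬ gives 1 − 0.11 = 0.89
  ((b ∧ c) ∨ ¬(a ∧ c)) = max(0.11, 0.89) = 0.89
  ¬((b ∧ c) ∨ ¬(a ∧ c)): Łukasiewicz ¬ gives 1 − 0.89 = 0.11
  ¬¬((b ∧ c) ∨ ¬(a ∧ c)): Łukasiewicz ¬ gives 1 − 0.11 = 0.89
  Łukasiewicz value = 0.89
Difference: 1 − 0.89 = 0.11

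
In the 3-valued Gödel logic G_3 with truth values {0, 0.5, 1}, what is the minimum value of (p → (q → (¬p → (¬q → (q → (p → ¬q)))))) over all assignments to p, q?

1.00

Every assignment gives 1. For instance at p = 0, q = 0:
  ¬p: Gödel ¬ of 0 = 1 (operand is 0)
  ¬q: Gödel ¬ of 0 = 1 (operand is 0)
  ¬q: Gödel ¬ of 0 = 1 (operand is 0)
  (p → ¬q): 0 ≤ 1, so result = 1
  (q → (p → ¬q)): 0 ≤ 1, so result = 1
  (¬q → (q → (p → ¬q))): 1 ≤ 1, so result = 1
  (¬p → (¬q → (q → (p → ¬q)))): 1 ≤ 1, so result = 1
  (q → (¬p → (¬q → (q → (p → ¬q))))): 0 ≤ 1, so result = 1
  (p → (q → (¬p → (¬q → (q → (p → ¬q)))))): 0 ≤ 1, so result = 1
All 9 assignments give value 1 — the formula is a G_3-tautology.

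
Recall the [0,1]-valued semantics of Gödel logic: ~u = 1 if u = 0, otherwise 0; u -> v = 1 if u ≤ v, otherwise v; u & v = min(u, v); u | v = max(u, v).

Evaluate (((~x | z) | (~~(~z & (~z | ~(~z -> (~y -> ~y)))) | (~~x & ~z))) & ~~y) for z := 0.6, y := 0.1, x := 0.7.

0.60

~x: Gödel ¬ of 0.7 = 0 (operand ≠ 0)
(~x | z) = max(0, 0.6) = 0.6
~z: Gödel ¬ of 0.6 = 0 (operand ≠ 0)
~z: Gödel ¬ of 0.6 = 0 (operand ≠ 0)
~z: Gödel ¬ of 0.6 = 0 (operand ≠ 0)
~y: Gödel ¬ of 0.1 = 0 (operand ≠ 0)
~y: Gödel ¬ of 0.1 = 0 (operand ≠ 0)
(~y -> ~y): 0 ≤ 0, so result = 1
(~z -> (~y -> ~y)): 0 ≤ 1, so result = 1
~(~z -> (~y -> ~y)): Gödel ¬ of 1 = 0 (operand ≠ 0)
(~z | ~(~z -> (~y -> ~y))) = max(0, 0) = 0
(~z & (~z | ~(~z -> (~y -> ~y)))) = min(0, 0) = 0
~(~z & (~z | ~(~z -> (~y -> ~y)))): Gödel ¬ of 0 = 1 (operand is 0)
~~(~z & (~z | ~(~z -> (~y -> ~y)))): Gödel ¬ of 1 = 0 (operand ≠ 0)
~x: Gödel ¬ of 0.7 = 0 (operand ≠ 0)
~~x: Gödel ¬ of 0 = 1 (operand is 0)
~z: Gödel ¬ of 0.6 = 0 (operand ≠ 0)
(~~x & ~z) = min(1, 0) = 0
(~~(~z & (~z | ~(~z -> (~y -> ~y)))) | (~~x & ~z)) = max(0, 0) = 0
((~x | z) | (~~(~z & (~z | ~(~z -> (~y -> ~y)))) | (~~x & ~z))) = max(0.6, 0) = 0.6
~y: Gödel ¬ of 0.1 = 0 (operand ≠ 0)
~~y: Gödel ¬ of 0 = 1 (operand is 0)
(((~x | z) | (~~(~z & (~z | ~(~z -> (~y -> ~y)))) | (~~x & ~z))) & ~~y) = min(0.6, 1) = 0.6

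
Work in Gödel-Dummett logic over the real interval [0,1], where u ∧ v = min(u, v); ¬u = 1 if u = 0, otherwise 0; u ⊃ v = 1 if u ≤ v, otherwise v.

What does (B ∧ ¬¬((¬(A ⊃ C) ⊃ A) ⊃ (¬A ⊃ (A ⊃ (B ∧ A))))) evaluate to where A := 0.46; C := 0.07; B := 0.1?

(A ⊃ C): 0.46 > 0.07, so result = 0.07
¬(A ⊃ C): Gödel ¬ of 0.07 = 0 (operand ≠ 0)
(¬(A ⊃ C) ⊃ A): 0 ≤ 0.46, so result = 1
¬A: Gödel ¬ of 0.46 = 0 (operand ≠ 0)
(B ∧ A) = min(0.1, 0.46) = 0.1
(A ⊃ (B ∧ A)): 0.46 > 0.1, so result = 0.1
(¬A ⊃ (A ⊃ (B ∧ A))): 0 ≤ 0.1, so result = 1
((¬(A ⊃ C) ⊃ A) ⊃ (¬A ⊃ (A ⊃ (B ∧ A)))): 1 ≤ 1, so result = 1
¬((¬(A ⊃ C) ⊃ A) ⊃ (¬A ⊃ (A ⊃ (B ∧ A)))): Gödel ¬ of 1 = 0 (operand ≠ 0)
¬¬((¬(A ⊃ C) ⊃ A) ⊃ (¬A ⊃ (A ⊃ (B ∧ A)))): Gödel ¬ of 0 = 1 (operand is 0)
(B ∧ ¬¬((¬(A ⊃ C) ⊃ A) ⊃ (¬A ⊃ (A ⊃ (B ∧ A))))) = min(0.1, 1) = 0.1

0.10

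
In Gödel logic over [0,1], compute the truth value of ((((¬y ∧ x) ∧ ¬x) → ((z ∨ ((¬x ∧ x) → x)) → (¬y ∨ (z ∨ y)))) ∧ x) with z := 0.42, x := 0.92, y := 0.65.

0.92

¬y: Gödel ¬ of 0.65 = 0 (operand ≠ 0)
(¬y ∧ x) = min(0, 0.92) = 0
¬x: Gödel ¬ of 0.92 = 0 (operand ≠ 0)
((¬y ∧ x) ∧ ¬x) = min(0, 0) = 0
¬x: Gödel ¬ of 0.92 = 0 (operand ≠ 0)
(¬x ∧ x) = min(0, 0.92) = 0
((¬x ∧ x) → x): 0 ≤ 0.92, so result = 1
(z ∨ ((¬x ∧ x) → x)) = max(0.42, 1) = 1
¬y: Gödel ¬ of 0.65 = 0 (operand ≠ 0)
(z ∨ y) = max(0.42, 0.65) = 0.65
(¬y ∨ (z ∨ y)) = max(0, 0.65) = 0.65
((z ∨ ((¬x ∧ x) → x)) → (¬y ∨ (z ∨ y))): 1 > 0.65, so result = 0.65
(((¬y ∧ x) ∧ ¬x) → ((z ∨ ((¬x ∧ x) → x)) → (¬y ∨ (z ∨ y)))): 0 ≤ 0.65, so result = 1
((((¬y ∧ x) ∧ ¬x) → ((z ∨ ((¬x ∧ x) → x)) → (¬y ∨ (z ∨ y)))) ∧ x) = min(1, 0.92) = 0.92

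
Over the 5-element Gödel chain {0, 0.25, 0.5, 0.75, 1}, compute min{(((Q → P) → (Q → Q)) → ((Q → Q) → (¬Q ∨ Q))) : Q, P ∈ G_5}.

0.25

The minimum is attained at Q = 0.25, P = 0:
  (Q → P): 0.25 > 0, so result = 0
  (Q → Q): 0.25 ≤ 0.25, so result = 1
  ((Q → P) → (Q → Q)): 0 ≤ 1, so result = 1
  (Q → Q): 0.25 ≤ 0.25, so result = 1
  ¬Q: Gödel ¬ of 0.25 = 0 (operand ≠ 0)
  (¬Q ∨ Q) = max(0, 0.25) = 0.25
  ((Q → Q) → (¬Q ∨ Q)): 1 > 0.25, so result = 0.25
  (((Q → P) → (Q → Q)) → ((Q → Q) → (¬Q ∨ Q))): 1 > 0.25, so result = 0.25
Checking all 25 assignments confirms none give a value below 0.25.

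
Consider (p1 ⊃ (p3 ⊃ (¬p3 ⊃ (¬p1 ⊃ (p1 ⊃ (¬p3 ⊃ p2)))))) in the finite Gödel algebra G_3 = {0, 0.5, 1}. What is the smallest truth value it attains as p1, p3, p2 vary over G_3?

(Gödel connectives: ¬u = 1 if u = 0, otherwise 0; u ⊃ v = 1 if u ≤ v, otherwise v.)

1.00

Every assignment gives 1. For instance at p1 = 0, p3 = 0, p2 = 0:
  ¬p3: Gödel ¬ of 0 = 1 (operand is 0)
  ¬p1: Gödel ¬ of 0 = 1 (operand is 0)
  ¬p3: Gödel ¬ of 0 = 1 (operand is 0)
  (¬p3 ⊃ p2): 1 > 0, so result = 0
  (p1 ⊃ (¬p3 ⊃ p2)): 0 ≤ 0, so result = 1
  (¬p1 ⊃ (p1 ⊃ (¬p3 ⊃ p2))): 1 ≤ 1, so result = 1
  (¬p3 ⊃ (¬p1 ⊃ (p1 ⊃ (¬p3 ⊃ p2)))): 1 ≤ 1, so result = 1
  (p3 ⊃ (¬p3 ⊃ (¬p1 ⊃ (p1 ⊃ (¬p3 ⊃ p2))))): 0 ≤ 1, so result = 1
  (p1 ⊃ (p3 ⊃ (¬p3 ⊃ (¬p1 ⊃ (p1 ⊃ (¬p3 ⊃ p2)))))): 0 ≤ 1, so result = 1
All 27 assignments give value 1 — the formula is a G_3-tautology.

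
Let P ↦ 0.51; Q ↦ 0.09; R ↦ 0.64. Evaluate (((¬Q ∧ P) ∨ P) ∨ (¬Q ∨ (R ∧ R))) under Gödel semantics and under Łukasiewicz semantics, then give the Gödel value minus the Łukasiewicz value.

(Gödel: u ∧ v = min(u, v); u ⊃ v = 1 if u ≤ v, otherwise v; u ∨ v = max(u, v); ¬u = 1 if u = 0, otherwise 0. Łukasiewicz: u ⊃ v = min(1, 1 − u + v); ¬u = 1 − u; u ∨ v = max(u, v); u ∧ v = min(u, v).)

Gödel evaluation:
  ¬Q: Gödel ¬ of 0.09 = 0 (operand ≠ 0)
  (¬Q ∧ P) = min(0, 0.51) = 0
  ((¬Q ∧ P) ∨ P) = max(0, 0.51) = 0.51
  ¬Q: Gödel ¬ of 0.09 = 0 (operand ≠ 0)
  (R ∧ R) = min(0.64, 0.64) = 0.64
  (¬Q ∨ (R ∧ R)) = max(0, 0.64) = 0.64
  (((¬Q ∧ P) ∨ P) ∨ (¬Q ∨ (R ∧ R))) = max(0.51, 0.64) = 0.64
  Gödel value = 0.64
Łukasiewicz evaluation:
  ¬Q: Łukasiewicz ¬ gives 1 − 0.09 = 0.91
  (¬Q ∧ P) = min(0.91, 0.51) = 0.51
  ((¬Q ∧ P) ∨ P) = max(0.51, 0.51) = 0.51
  ¬Q: Łukasiewicz ¬ gives 1 − 0.09 = 0.91
  (R ∧ R) = min(0.64, 0.64) = 0.64
  (¬Q ∨ (R ∧ R)) = max(0.91, 0.64) = 0.91
  (((¬Q ∧ P) ∨ P) ∨ (¬Q ∨ (R ∧ R))) = max(0.51, 0.91) = 0.91
  Łukasiewicz value = 0.91
Difference: 0.64 − 0.91 = -0.27

-0.27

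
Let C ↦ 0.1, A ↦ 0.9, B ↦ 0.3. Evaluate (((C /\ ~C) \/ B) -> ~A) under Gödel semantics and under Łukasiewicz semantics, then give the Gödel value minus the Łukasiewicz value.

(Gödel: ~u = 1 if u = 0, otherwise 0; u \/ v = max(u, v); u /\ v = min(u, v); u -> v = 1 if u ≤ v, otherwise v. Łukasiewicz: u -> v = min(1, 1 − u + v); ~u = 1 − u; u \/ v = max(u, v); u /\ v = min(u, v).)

-0.80

Gödel evaluation:
  ~C: Gödel ¬ of 0.1 = 0 (operand ≠ 0)
  (C /\ ~C) = min(0.1, 0) = 0
  ((C /\ ~C) \/ B) = max(0, 0.3) = 0.3
  ~A: Gödel ¬ of 0.9 = 0 (operand ≠ 0)
  (((C /\ ~C) \/ B) -> ~A): 0.3 > 0, so result = 0
  Gödel value = 0
Łukasiewicz evaluation:
  ~C: Łukasiewicz ¬ gives 1 − 0.1 = 0.9
  (C /\ ~C) = min(0.1, 0.9) = 0.1
  ((C /\ ~C) \/ B) = max(0.1, 0.3) = 0.3
  ~A: Łukasiewicz ¬ gives 1 − 0.9 = 0.1
  (((C /\ ~C) \/ B) -> ~A): min(1, 1 − 0.3 + 0.1) = 0.8
  Łukasiewicz value = 0.8
Difference: 0 − 0.8 = -0.80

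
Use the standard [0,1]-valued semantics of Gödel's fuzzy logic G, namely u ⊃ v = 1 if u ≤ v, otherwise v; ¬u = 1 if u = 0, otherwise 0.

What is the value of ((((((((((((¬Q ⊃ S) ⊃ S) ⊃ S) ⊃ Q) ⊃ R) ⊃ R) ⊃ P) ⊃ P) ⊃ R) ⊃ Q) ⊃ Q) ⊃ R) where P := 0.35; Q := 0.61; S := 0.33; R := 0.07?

¬Q: Gödel ¬ of 0.61 = 0 (operand ≠ 0)
(¬Q ⊃ S): 0 ≤ 0.33, so result = 1
((¬Q ⊃ S) ⊃ S): 1 > 0.33, so result = 0.33
(((¬Q ⊃ S) ⊃ S) ⊃ S): 0.33 ≤ 0.33, so result = 1
((((¬Q ⊃ S) ⊃ S) ⊃ S) ⊃ Q): 1 > 0.61, so result = 0.61
(((((¬Q ⊃ S) ⊃ S) ⊃ S) ⊃ Q) ⊃ R): 0.61 > 0.07, so result = 0.07
((((((¬Q ⊃ S) ⊃ S) ⊃ S) ⊃ Q) ⊃ R) ⊃ R): 0.07 ≤ 0.07, so result = 1
(((((((¬Q ⊃ S) ⊃ S) ⊃ S) ⊃ Q) ⊃ R) ⊃ R) ⊃ P): 1 > 0.35, so result = 0.35
((((((((¬Q ⊃ S) ⊃ S) ⊃ S) ⊃ Q) ⊃ R) ⊃ R) ⊃ P) ⊃ P): 0.35 ≤ 0.35, so result = 1
(((((((((¬Q ⊃ S) ⊃ S) ⊃ S) ⊃ Q) ⊃ R) ⊃ R) ⊃ P) ⊃ P) ⊃ R): 1 > 0.07, so result = 0.07
((((((((((¬Q ⊃ S) ⊃ S) ⊃ S) ⊃ Q) ⊃ R) ⊃ R) ⊃ P) ⊃ P) ⊃ R) ⊃ Q): 0.07 ≤ 0.61, so result = 1
(((((((((((¬Q ⊃ S) ⊃ S) ⊃ S) ⊃ Q) ⊃ R) ⊃ R) ⊃ P) ⊃ P) ⊃ R) ⊃ Q) ⊃ Q): 1 > 0.61, so result = 0.61
((((((((((((¬Q ⊃ S) ⊃ S) ⊃ S) ⊃ Q) ⊃ R) ⊃ R) ⊃ P) ⊃ P) ⊃ R) ⊃ Q) ⊃ Q) ⊃ R): 0.61 > 0.07, so result = 0.07

0.07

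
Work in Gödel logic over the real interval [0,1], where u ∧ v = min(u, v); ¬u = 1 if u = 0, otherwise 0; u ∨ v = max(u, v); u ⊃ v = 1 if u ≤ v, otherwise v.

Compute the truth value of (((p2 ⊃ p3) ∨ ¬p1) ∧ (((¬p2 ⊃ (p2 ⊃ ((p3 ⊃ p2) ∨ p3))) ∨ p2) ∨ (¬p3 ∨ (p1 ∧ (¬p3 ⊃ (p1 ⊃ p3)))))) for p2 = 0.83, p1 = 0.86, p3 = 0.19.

(p2 ⊃ p3): 0.83 > 0.19, so result = 0.19
¬p1: Gödel ¬ of 0.86 = 0 (operand ≠ 0)
((p2 ⊃ p3) ∨ ¬p1) = max(0.19, 0) = 0.19
¬p2: Gödel ¬ of 0.83 = 0 (operand ≠ 0)
(p3 ⊃ p2): 0.19 ≤ 0.83, so result = 1
((p3 ⊃ p2) ∨ p3) = max(1, 0.19) = 1
(p2 ⊃ ((p3 ⊃ p2) ∨ p3)): 0.83 ≤ 1, so result = 1
(¬p2 ⊃ (p2 ⊃ ((p3 ⊃ p2) ∨ p3))): 0 ≤ 1, so result = 1
((¬p2 ⊃ (p2 ⊃ ((p3 ⊃ p2) ∨ p3))) ∨ p2) = max(1, 0.83) = 1
¬p3: Gödel ¬ of 0.19 = 0 (operand ≠ 0)
¬p3: Gödel ¬ of 0.19 = 0 (operand ≠ 0)
(p1 ⊃ p3): 0.86 > 0.19, so result = 0.19
(¬p3 ⊃ (p1 ⊃ p3)): 0 ≤ 0.19, so result = 1
(p1 ∧ (¬p3 ⊃ (p1 ⊃ p3))) = min(0.86, 1) = 0.86
(¬p3 ∨ (p1 ∧ (¬p3 ⊃ (p1 ⊃ p3)))) = max(0, 0.86) = 0.86
(((¬p2 ⊃ (p2 ⊃ ((p3 ⊃ p2) ∨ p3))) ∨ p2) ∨ (¬p3 ∨ (p1 ∧ (¬p3 ⊃ (p1 ⊃ p3))))) = max(1, 0.86) = 1
(((p2 ⊃ p3) ∨ ¬p1) ∧ (((¬p2 ⊃ (p2 ⊃ ((p3 ⊃ p2) ∨ p3))) ∨ p2) ∨ (¬p3 ∨ (p1 ∧ (¬p3 ⊃ (p1 ⊃ p3)))))) = min(0.19, 1) = 0.19

0.19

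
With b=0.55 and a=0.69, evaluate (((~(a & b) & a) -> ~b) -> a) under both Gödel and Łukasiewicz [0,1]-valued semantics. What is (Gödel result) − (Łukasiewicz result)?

0.00

Gödel evaluation:
  (a & b) = min(0.69, 0.55) = 0.55
  ~(a & b): Gödel ¬ of 0.55 = 0 (operand ≠ 0)
  (~(a & b) & a) = min(0, 0.69) = 0
  ~b: Gödel ¬ of 0.55 = 0 (operand ≠ 0)
  ((~(a & b) & a) -> ~b): 0 ≤ 0, so result = 1
  (((~(a & b) & a) -> ~b) -> a): 1 > 0.69, so result = 0.69
  Gödel value = 0.69
Łukasiewicz evaluation:
  (a & b) = min(0.69, 0.55) = 0.55
  ~(a & b): Łukasiewicz ¬ gives 1 − 0.55 = 0.45
  (~(a & b) & a) = min(0.45, 0.69) = 0.45
  ~b: Łukasiewicz ¬ gives 1 − 0.55 = 0.45
  ((~(a & b) & a) -> ~b): min(1, 1 − 0.45 + 0.45) = 1
  (((~(a & b) & a) -> ~b) -> a): min(1, 1 − 1 + 0.69) = 0.69
  Łukasiewicz value = 0.69
Difference: 0.69 − 0.69 = 0.00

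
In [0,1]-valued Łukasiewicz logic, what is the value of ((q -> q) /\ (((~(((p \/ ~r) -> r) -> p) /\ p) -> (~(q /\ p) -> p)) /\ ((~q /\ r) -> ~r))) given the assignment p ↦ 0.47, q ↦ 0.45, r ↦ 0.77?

(q -> q): min(1, 1 − 0.45 + 0.45) = 1
~r: Łukasiewicz ¬ gives 1 − 0.77 = 0.23
(p \/ ~r) = max(0.47, 0.23) = 0.47
((p \/ ~r) -> r): min(1, 1 − 0.47 + 0.77) = 1
(((p \/ ~r) -> r) -> p): min(1, 1 − 1 + 0.47) = 0.47
~(((p \/ ~r) -> r) -> p): Łukasiewicz ¬ gives 1 − 0.47 = 0.53
(~(((p \/ ~r) -> r) -> p) /\ p) = min(0.53, 0.47) = 0.47
(q /\ p) = min(0.45, 0.47) = 0.45
~(q /\ p): Łukasiewicz ¬ gives 1 − 0.45 = 0.55
(~(q /\ p) -> p): min(1, 1 − 0.55 + 0.47) = 0.92
((~(((p \/ ~r) -> r) -> p) /\ p) -> (~(q /\ p) -> p)): min(1, 1 − 0.47 + 0.92) = 1
~q: Łukasiewicz ¬ gives 1 − 0.45 = 0.55
(~q /\ r) = min(0.55, 0.77) = 0.55
~r: Łukasiewicz ¬ gives 1 − 0.77 = 0.23
((~q /\ r) -> ~r): min(1, 1 − 0.55 + 0.23) = 0.68
(((~(((p \/ ~r) -> r) -> p) /\ p) -> (~(q /\ p) -> p)) /\ ((~q /\ r) -> ~r)) = min(1, 0.68) = 0.68
((q -> q) /\ (((~(((p \/ ~r) -> r) -> p) /\ p) -> (~(q /\ p) -> p)) /\ ((~q /\ r) -> ~r))) = min(1, 0.68) = 0.68

0.68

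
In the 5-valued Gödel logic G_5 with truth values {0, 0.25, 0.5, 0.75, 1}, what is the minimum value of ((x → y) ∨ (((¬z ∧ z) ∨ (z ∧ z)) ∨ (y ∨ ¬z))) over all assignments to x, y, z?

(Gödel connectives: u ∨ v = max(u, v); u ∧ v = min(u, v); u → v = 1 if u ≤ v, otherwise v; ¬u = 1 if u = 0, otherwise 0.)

The minimum is attained at x = 0.25, y = 0, z = 0.25:
  (x → y): 0.25 > 0, so result = 0
  ¬z: Gödel ¬ of 0.25 = 0 (operand ≠ 0)
  (¬z ∧ z) = min(0, 0.25) = 0
  (z ∧ z) = min(0.25, 0.25) = 0.25
  ((¬z ∧ z) ∨ (z ∧ z)) = max(0, 0.25) = 0.25
  ¬z: Gödel ¬ of 0.25 = 0 (operand ≠ 0)
  (y ∨ ¬z) = max(0, 0) = 0
  (((¬z ∧ z) ∨ (z ∧ z)) ∨ (y ∨ ¬z)) = max(0.25, 0) = 0.25
  ((x → y) ∨ (((¬z ∧ z) ∨ (z ∧ z)) ∨ (y ∨ ¬z))) = max(0, 0.25) = 0.25
Checking all 125 assignments confirms none give a value below 0.25.

0.25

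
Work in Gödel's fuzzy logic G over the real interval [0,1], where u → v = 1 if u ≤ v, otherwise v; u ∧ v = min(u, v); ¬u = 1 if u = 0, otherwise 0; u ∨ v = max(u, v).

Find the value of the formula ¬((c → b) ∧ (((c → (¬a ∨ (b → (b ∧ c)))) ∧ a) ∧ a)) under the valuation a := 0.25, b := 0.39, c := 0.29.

(c → b): 0.29 ≤ 0.39, so result = 1
¬a: Gödel ¬ of 0.25 = 0 (operand ≠ 0)
(b ∧ c) = min(0.39, 0.29) = 0.29
(b → (b ∧ c)): 0.39 > 0.29, so result = 0.29
(¬a ∨ (b → (b ∧ c))) = max(0, 0.29) = 0.29
(c → (¬a ∨ (b → (b ∧ c)))): 0.29 ≤ 0.29, so result = 1
((c → (¬a ∨ (b → (b ∧ c)))) ∧ a) = min(1, 0.25) = 0.25
(((c → (¬a ∨ (b → (b ∧ c)))) ∧ a) ∧ a) = min(0.25, 0.25) = 0.25
((c → b) ∧ (((c → (¬a ∨ (b → (b ∧ c)))) ∧ a) ∧ a)) = min(1, 0.25) = 0.25
¬((c → b) ∧ (((c → (¬a ∨ (b → (b ∧ c)))) ∧ a) ∧ a)): Gödel ¬ of 0.25 = 0 (operand ≠ 0)

0.00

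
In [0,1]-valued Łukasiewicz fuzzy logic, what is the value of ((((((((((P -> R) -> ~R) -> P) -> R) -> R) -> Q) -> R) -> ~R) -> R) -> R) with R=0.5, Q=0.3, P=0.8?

(P -> R): min(1, 1 − 0.8 + 0.5) = 0.7
~R: Łukasiewicz ¬ gives 1 − 0.5 = 0.5
((P -> R) -> ~R): min(1, 1 − 0.7 + 0.5) = 0.8
(((P -> R) -> ~R) -> P): min(1, 1 − 0.8 + 0.8) = 1
((((P -> R) -> ~R) -> P) -> R): min(1, 1 − 1 + 0.5) = 0.5
(((((P -> R) -> ~R) -> P) -> R) -> R): min(1, 1 − 0.5 + 0.5) = 1
((((((P -> R) -> ~R) -> P) -> R) -> R) -> Q): min(1, 1 − 1 + 0.3) = 0.3
(((((((P -> R) -> ~R) -> P) -> R) -> R) -> Q) -> R): min(1, 1 − 0.3 + 0.5) = 1
~R: Łukasiewicz ¬ gives 1 − 0.5 = 0.5
((((((((P -> R) -> ~R) -> P) -> R) -> R) -> Q) -> R) -> ~R): min(1, 1 − 1 + 0.5) = 0.5
(((((((((P -> R) -> ~R) -> P) -> R) -> R) -> Q) -> R) -> ~R) -> R): min(1, 1 − 0.5 + 0.5) = 1
((((((((((P -> R) -> ~R) -> P) -> R) -> R) -> Q) -> R) -> ~R) -> R) -> R): min(1, 1 − 1 + 0.5) = 0.5

0.50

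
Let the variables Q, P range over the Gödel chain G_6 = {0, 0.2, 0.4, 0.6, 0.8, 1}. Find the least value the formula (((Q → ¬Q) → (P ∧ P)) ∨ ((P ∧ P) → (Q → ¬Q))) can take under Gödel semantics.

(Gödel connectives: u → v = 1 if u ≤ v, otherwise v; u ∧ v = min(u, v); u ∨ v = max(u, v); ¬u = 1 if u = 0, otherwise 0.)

Every assignment gives 1. For instance at Q = 0, P = 0:
  ¬Q: Gödel ¬ of 0 = 1 (operand is 0)
  (Q → ¬Q): 0 ≤ 1, so result = 1
  (P ∧ P) = min(0, 0) = 0
  ((Q → ¬Q) → (P ∧ P)): 1 > 0, so result = 0
  (P ∧ P) = min(0, 0) = 0
  ¬Q: Gödel ¬ of 0 = 1 (operand is 0)
  (Q → ¬Q): 0 ≤ 1, so result = 1
  ((P ∧ P) → (Q → ¬Q)): 0 ≤ 1, so result = 1
  (((Q → ¬Q) → (P ∧ P)) ∨ ((P ∧ P) → (Q → ¬Q))) = max(0, 1) = 1
All 36 assignments give value 1 — the formula is a G_6-tautology.

1.00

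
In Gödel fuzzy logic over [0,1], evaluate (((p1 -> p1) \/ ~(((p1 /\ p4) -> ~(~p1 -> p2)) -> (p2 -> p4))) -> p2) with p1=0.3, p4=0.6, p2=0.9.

(p1 -> p1): 0.3 ≤ 0.3, so result = 1
(p1 /\ p4) = min(0.3, 0.6) = 0.3
~p1: Gödel ¬ of 0.3 = 0 (operand ≠ 0)
(~p1 -> p2): 0 ≤ 0.9, so result = 1
~(~p1 -> p2): Gödel ¬ of 1 = 0 (operand ≠ 0)
((p1 /\ p4) -> ~(~p1 -> p2)): 0.3 > 0, so result = 0
(p2 -> p4): 0.9 > 0.6, so result = 0.6
(((p1 /\ p4) -> ~(~p1 -> p2)) -> (p2 -> p4)): 0 ≤ 0.6, so result = 1
~(((p1 /\ p4) -> ~(~p1 -> p2)) -> (p2 -> p4)): Gödel ¬ of 1 = 0 (operand ≠ 0)
((p1 -> p1) \/ ~(((p1 /\ p4) -> ~(~p1 -> p2)) -> (p2 -> p4))) = max(1, 0) = 1
(((p1 -> p1) \/ ~(((p1 /\ p4) -> ~(~p1 -> p2)) -> (p2 -> p4))) -> p2): 1 > 0.9, so result = 0.9

0.90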